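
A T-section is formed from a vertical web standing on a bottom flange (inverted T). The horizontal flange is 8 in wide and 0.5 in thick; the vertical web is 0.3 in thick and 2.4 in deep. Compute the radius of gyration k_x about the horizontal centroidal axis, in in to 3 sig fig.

k_x ≈ 0.602 in

Split into non-overlapping primitives; take the origin at the lower-left of the bounding box.
Flange: 8 × 0.5, A = 4 in², y = 0.25 in, Ī = 0.083333 in⁴.
Web: 0.3 × 2.4, A = 0.72 in², y = 1.7 in, Ī = 0.3456 in⁴.
Centroid: ȳ = ΣA·y / ΣA = 0.47119 in.
Transfer each piece to the horizontal centroidal axis using Ī + A·d² with d = y − 0.47119:
  flange: d = -0.22119 in → contributes +0.27903 in⁴
  web: d = 1.2288 in → contributes +1.4328 in⁴
Total I = 1.7118 in⁴.
Radius of gyration: k = √(I/A) = √(1.7118 / 4.72) = 0.60222 in.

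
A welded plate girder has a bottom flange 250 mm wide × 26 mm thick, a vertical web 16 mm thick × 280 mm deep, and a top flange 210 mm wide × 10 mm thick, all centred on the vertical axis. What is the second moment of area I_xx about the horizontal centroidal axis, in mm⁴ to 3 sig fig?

I_xx ≈ 1.90 × 10⁸ mm⁴

Break the section into simple shapes (no overlaps), measuring from the bottom-left corner of the bounding box.
Bottom plate: 250 × 26, A = 6 500 mm², y = 13 mm, Ī = 366 167 mm⁴.
Web plate: 16 × 280, A = 4 480 mm², y = 166 mm, Ī = 29 269 333 mm⁴.
Top plate: 210 × 10, A = 2 100 mm², y = 311 mm, Ī = 17 500 mm⁴.
Centroid: ȳ = ΣA·y / ΣA = 113.25 mm.
Transfer each piece to the horizontal centroidal axis using Ī + A·d² with d = y − 113.25:
  bottom plate: d = -100.25 mm → contributes +65 688 584 mm⁴
  web plate: d = 52.752 mm → contributes +41 736 297 mm⁴
  top plate: d = 197.75 mm → contributes +82 140 036 mm⁴
Total I = 189 564 917 mm⁴.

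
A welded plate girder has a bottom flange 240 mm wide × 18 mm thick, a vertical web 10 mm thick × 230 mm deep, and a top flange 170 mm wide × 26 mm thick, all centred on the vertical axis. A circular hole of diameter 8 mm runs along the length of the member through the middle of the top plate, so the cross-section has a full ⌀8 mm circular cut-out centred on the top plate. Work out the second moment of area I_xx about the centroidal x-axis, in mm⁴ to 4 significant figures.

I_xx ≈ 1.485 × 10⁸ mm⁴

Treat the section as a set of non-overlapping primitives; coordinates are from the bounding-box lower-left.
Bottom plate: 240 × 18, A = 4 320 mm², y = 9 mm, Ī = 116 640 mm⁴.
Web plate: 10 × 230, A = 2 300 mm², y = 133 mm, Ī = 10 139 167 mm⁴.
Top plate: 170 × 26, A = 4 420 mm², y = 261 mm, Ī = 248 993 mm⁴.
Hole (subtracted): ⌀8, A = 50.2655 mm², y = 261 mm, Ī = 201.062 mm⁴.
Centroid: ȳ = ΣA·y / ΣA = 135.152 mm.
Transfer each piece to the centroidal x-axis using Ī + A·d² with d = y − 135.152:
  bottom plate: d = -126.152 mm → contributes +68 866 147 mm⁴
  web plate: d = -2.15165 mm → contributes +10 149 815 mm⁴
  top plate: d = 125.848 mm → contributes +70 252 106 mm⁴
  hole: d = 125.848 mm → contributes −796 296 mm⁴
Total I = 148 471 771 mm⁴.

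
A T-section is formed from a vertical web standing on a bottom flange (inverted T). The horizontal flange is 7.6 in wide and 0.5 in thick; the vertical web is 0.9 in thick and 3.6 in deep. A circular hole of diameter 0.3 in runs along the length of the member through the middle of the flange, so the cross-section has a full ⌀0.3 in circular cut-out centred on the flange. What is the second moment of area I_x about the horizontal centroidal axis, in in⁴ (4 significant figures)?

Break the section into simple shapes (no overlaps), measuring from the bottom-left corner of the bounding box.
Flange: 7.6 × 0.5, A = 3.8 in², y = 0.25 in, Ī = 0.0791667 in⁴.
Web: 0.9 × 3.6, A = 3.24 in², y = 2.3 in, Ī = 3.4992 in⁴.
Hole (subtracted): ⌀0.3, A = 0.0706858 in², y = 0.25 in, Ī = 0.000397608 in⁴.
Centroid: ȳ = ΣA·y / ΣA = 1.20303 in.
Transfer each piece to the horizontal centroidal axis using Ī + A·d² with d = y − 1.20303:
  flange: d = -0.953035 in → contributes +3.53061 in⁴
  web: d = 1.09697 in → contributes +7.398 in⁴
  hole: d = -0.953035 in → contributes −0.0645998 in⁴
Total I = 10.864 in⁴.

I_x ≈ 10.86 in⁴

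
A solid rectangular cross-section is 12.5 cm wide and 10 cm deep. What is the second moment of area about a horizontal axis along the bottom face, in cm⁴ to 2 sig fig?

I_base ≈ 4200 cm⁴

The section: 12.5 × 10, A = 125 cm², y = 5 cm, Ī = 1 042 cm⁴.
Transfer it to a horizontal axis along the bottom face using Ī + A·d² with d = y − 0:
  the section: d = 5 cm → contributes +4 167 cm⁴
Total I = 4 167 cm⁴.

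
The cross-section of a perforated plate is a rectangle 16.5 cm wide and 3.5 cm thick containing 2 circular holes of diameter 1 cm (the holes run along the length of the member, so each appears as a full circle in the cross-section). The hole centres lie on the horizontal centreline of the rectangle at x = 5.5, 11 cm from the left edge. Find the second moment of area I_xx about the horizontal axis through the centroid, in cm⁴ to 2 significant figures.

Treat the section as a set of non-overlapping primitives; coordinates are from the bounding-box lower-left.
Plate: 16.5 × 3.5, A = 57.75 cm², y = 1.75 cm, Ī = 58.95 cm⁴.
Hole 1 (subtracted): ⌀1, A = 0.7854 cm², y = 1.75 cm, Ī = 0.04909 cm⁴.
Hole 2 (subtracted): ⌀1, A = 0.7854 cm², y = 1.75 cm, Ī = 0.04909 cm⁴.
By symmetry the centroid is at mid-height, ȳ = 1.75 cm.
All pieces are centred on the horizontal axis through the centroid, so I = ΣĪ (holes subtracted) = 58.85 cm⁴.

I_xx ≈ 59 cm⁴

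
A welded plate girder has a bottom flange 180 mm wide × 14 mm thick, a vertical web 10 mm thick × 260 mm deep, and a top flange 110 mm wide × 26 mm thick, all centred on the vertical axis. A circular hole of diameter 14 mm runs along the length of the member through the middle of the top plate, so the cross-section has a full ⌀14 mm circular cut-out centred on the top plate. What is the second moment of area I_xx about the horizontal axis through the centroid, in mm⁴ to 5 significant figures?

Break the section into simple shapes (no overlaps), measuring from the bottom-left corner of the bounding box.
Bottom plate: 180 × 14, A = 2 520 mm², y = 7 mm, Ī = 41 160 mm⁴.
Web plate: 10 × 260, A = 2 600 mm², y = 144 mm, Ī = 14 646 667 mm⁴.
Top plate: 110 × 26, A = 2 860 mm², y = 287 mm, Ī = 161113.3 mm⁴.
Hole (subtracted): ⌀14, A = 153.938 mm², y = 287 mm, Ī = 1885.741 mm⁴.
Centroid: ȳ = ΣA·y / ΣA = 149.3318 mm.
Transfer each piece to the horizontal axis through the centroid using Ī + A·d² with d = y − 149.3318:
  bottom plate: d = -142.3318 mm → contributes +51 092 168 mm⁴
  web plate: d = -5.331783 mm → contributes +14 720 579 mm⁴
  top plate: d = 137.6682 mm → contributes +54 365 372 mm⁴
  hole: d = 137.6682 mm → contributes −2 919 402 mm⁴
Total I = 117 258 717 mm⁴.

I_xx ≈ 1.1726 × 10⁸ mm⁴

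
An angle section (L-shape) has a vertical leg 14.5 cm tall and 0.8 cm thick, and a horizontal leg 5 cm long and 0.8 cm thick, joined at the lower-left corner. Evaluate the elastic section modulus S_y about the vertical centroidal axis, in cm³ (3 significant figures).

S_y ≈ 5.41 cm³

Treat the section as a set of non-overlapping primitives; coordinates are from the bounding-box lower-left.
Vertical leg: 0.8 × 14.5, A = 11.6 cm², x = 0.4 cm, Ī = 0.61867 cm⁴.
Horizontal leg (remainder): 4.2 × 0.8, A = 3.36 cm², x = 2.9 cm, Ī = 4.9392 cm⁴.
Centroid: x̄ = ΣA·x / ΣA = 0.9615 cm.
Transfer each piece to the vertical centroidal axis using Ī + A·d² with d = x − 0.9615:
  vertical leg: d = -0.5615 cm → contributes +4.2759 cm⁴
  horizontal leg (remainder): d = 1.9385 cm → contributes +17.565 cm⁴
Total I = 21.841 cm⁴.
Extreme fibre distance c = 4.0385 cm; S = I/c = 5.4083 cm³.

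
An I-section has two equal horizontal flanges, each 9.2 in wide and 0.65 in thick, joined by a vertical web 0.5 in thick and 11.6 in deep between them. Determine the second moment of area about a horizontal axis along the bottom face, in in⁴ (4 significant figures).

Treat the section as a set of non-overlapping primitives; coordinates are from the bounding-box lower-left.
Bottom flange: 9.2 × 0.65, A = 5.98 in², y = 0.325 in, Ī = 0.210546 in⁴.
Web: 0.5 × 11.6, A = 5.8 in², y = 6.45 in, Ī = 65.0373 in⁴.
Top flange: 9.2 × 0.65, A = 5.98 in², y = 12.575 in, Ī = 0.210546 in⁴.
Transfer each piece to a horizontal axis along the bottom face using Ī + A·d² with d = y − 0:
  bottom flange: d = 0.325 in → contributes +0.842183 in⁴
  web: d = 6.45 in → contributes +306.332 in⁴
  top flange: d = 12.575 in → contributes +945.832 in⁴
Total I = 1253.01 in⁴.

I_base ≈ 1253 in⁴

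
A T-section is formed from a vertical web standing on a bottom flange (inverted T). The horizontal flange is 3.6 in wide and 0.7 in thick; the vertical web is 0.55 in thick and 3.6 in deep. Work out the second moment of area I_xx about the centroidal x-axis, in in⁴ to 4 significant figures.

Treat the section as a set of non-overlapping primitives; coordinates are from the bounding-box lower-left.
Flange: 3.6 × 0.7, A = 2.52 in², y = 0.35 in, Ī = 0.1029 in⁴.
Web: 0.55 × 3.6, A = 1.98 in², y = 2.5 in, Ī = 2.1384 in⁴.
Centroid: ȳ = ΣA·y / ΣA = 1.296 in.
Transfer each piece to the centroidal x-axis using Ī + A·d² with d = y − 1.296:
  flange: d = -0.946 in → contributes +2.35809 in⁴
  web: d = 1.204 in → contributes +5.00864 in⁴
Total I = 7.36673 in⁴.

I_xx ≈ 7.367 in⁴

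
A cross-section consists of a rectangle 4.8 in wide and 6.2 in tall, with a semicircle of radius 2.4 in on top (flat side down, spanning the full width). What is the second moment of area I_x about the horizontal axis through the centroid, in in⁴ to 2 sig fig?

Treat the section as a set of non-overlapping primitives; coordinates are from the bounding-box lower-left.
Rectangular body: 4.8 × 6.2, A = 29.76 in², y = 3.1 in, Ī = 95.33 in⁴.
Semicircular cap: semicircle r = 2.4, A = 9.048 in², y = 7.219 in, Ī = 3.641 in⁴.
Centroid: ȳ = ΣA·y / ΣA = 4.06 in.
Transfer each piece to the horizontal axis through the centroid using Ī + A·d² with d = y − 4.06:
  rectangular body: d = -0.9602 in → contributes +122.8 in⁴
  semicircular cap: d = 3.158 in → contributes +93.9 in⁴
Total I = 216.7 in⁴.

I_x ≈ 220 in⁴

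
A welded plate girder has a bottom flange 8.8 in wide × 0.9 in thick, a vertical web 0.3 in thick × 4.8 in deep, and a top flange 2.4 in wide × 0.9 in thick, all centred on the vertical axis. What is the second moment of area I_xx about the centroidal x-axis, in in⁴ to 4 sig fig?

Decompose the section into non-overlapping parts with the origin at the bottom-left of its bounding rectangle.
Bottom plate: 8.8 × 0.9, A = 7.92 in², y = 0.45 in, Ī = 0.5346 in⁴.
Web plate: 0.3 × 4.8, A = 1.44 in², y = 3.3 in, Ī = 2.7648 in⁴.
Top plate: 2.4 × 0.9, A = 2.16 in², y = 6.15 in, Ī = 0.1458 in⁴.
Centroid: ȳ = ΣA·y / ΣA = 1.875 in.
Transfer each piece to the centroidal x-axis using Ī + A·d² with d = y − 1.875:
  bottom plate: d = -1.425 in → contributes +16.6172 in⁴
  web plate: d = 1.425 in → contributes +5.6889 in⁴
  top plate: d = 4.275 in → contributes +39.6212 in⁴
Total I = 61.9272 in⁴.

I_xx ≈ 61.93 in⁴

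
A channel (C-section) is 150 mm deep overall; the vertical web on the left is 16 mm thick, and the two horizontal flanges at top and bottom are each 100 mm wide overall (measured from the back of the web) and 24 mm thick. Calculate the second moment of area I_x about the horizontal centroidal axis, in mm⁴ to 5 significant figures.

Treat the section as a set of non-overlapping primitives; coordinates are from the bounding-box lower-left.
Web: 16 × 150, A = 2 400 mm², y = 75 mm, Ī = 4 500 000 mm⁴.
Top flange (beyond web): 84 × 24, A = 2 016 mm², y = 138 mm, Ī = 96 768 mm⁴.
Bottom flange (beyond web): 84 × 24, A = 2 016 mm², y = 12 mm, Ī = 96 768 mm⁴.
By symmetry the centroid is at mid-height, ȳ = 75 mm.
Transfer each piece to the horizontal centroidal axis using Ī + A·d² with d = y − 75:
  web: d = 0 mm → contributes +4 500 000 mm⁴
  top flange (beyond web): d = 63 mm → contributes +8 098 272 mm⁴
  bottom flange (beyond web): d = -63 mm → contributes +8 098 272 mm⁴
Total I = 20 696 544 mm⁴.

I_x ≈ 2.0697 × 10⁷ mm⁴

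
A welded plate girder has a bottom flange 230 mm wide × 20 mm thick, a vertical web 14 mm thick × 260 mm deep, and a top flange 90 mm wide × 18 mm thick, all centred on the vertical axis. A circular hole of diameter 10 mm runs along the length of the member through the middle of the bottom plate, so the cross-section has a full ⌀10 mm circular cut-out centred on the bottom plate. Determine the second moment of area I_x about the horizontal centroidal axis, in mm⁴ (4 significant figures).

Decompose the section into non-overlapping parts with the origin at the bottom-left of its bounding rectangle.
Bottom plate: 230 × 20, A = 4 600 mm², y = 10 mm, Ī = 153 333 mm⁴.
Web plate: 14 × 260, A = 3 640 mm², y = 150 mm, Ī = 20 505 333 mm⁴.
Top plate: 90 × 18, A = 1 620 mm², y = 289 mm, Ī = 43 740 mm⁴.
Hole (subtracted): ⌀10, A = 78.5398 mm², y = 10 mm, Ī = 490.874 mm⁴.
Centroid: ȳ = ΣA·y / ΣA = 108.306 mm.
Transfer each piece to the horizontal centroidal axis using Ī + A·d² with d = y − 108.306:
  bottom plate: d = -98.3064 mm → contributes +44 608 403 mm⁴
  web plate: d = 41.6936 mm → contributes +26 832 954 mm⁴
  top plate: d = 180.694 mm → contributes +52 937 035 mm⁴
  hole: d = -98.3064 mm → contributes −759 511 mm⁴
Total I = 123 618 881 mm⁴.

I_x ≈ 1.236 × 10⁸ mm⁴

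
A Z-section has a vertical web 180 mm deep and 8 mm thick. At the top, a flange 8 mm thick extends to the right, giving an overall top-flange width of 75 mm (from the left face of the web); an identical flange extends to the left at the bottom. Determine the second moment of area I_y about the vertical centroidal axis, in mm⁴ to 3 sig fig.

I_y ≈ 1.92 × 10⁶ mm⁴

Decompose the section into non-overlapping parts with the origin at the bottom-left of its bounding rectangle.
Web: 8 × 180, A = 1 440 mm², x = 71 mm, Ī = 7 680 mm⁴.
Top flange (beyond web): 67 × 8, A = 536 mm², x = 108.5 mm, Ī = 200 509 mm⁴.
Bottom flange (beyond web): 67 × 8, A = 536 mm², x = 33.5 mm, Ī = 200 509 mm⁴.
Centroid: x̄ = ΣA·x / ΣA = 71 mm.
Transfer each piece to the vertical centroidal axis using Ī + A·d² with d = x − 71:
  web: d = 0 mm → contributes +7 680 mm⁴
  top flange (beyond web): d = 37.5 mm → contributes +954 259 mm⁴
  bottom flange (beyond web): d = -37.5 mm → contributes +954 259 mm⁴
Total I = 1 916 197 mm⁴.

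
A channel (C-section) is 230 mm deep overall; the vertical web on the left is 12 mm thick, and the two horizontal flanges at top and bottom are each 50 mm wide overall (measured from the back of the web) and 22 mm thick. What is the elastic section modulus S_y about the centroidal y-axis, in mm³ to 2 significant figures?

Treat the section as a set of non-overlapping primitives; coordinates are from the bounding-box lower-left.
Web: 12 × 230, A = 2 760 mm², x = 6 mm, Ī = 33 120 mm⁴.
Top flange (beyond web): 38 × 22, A = 836 mm², x = 31 mm, Ī = 100 599 mm⁴.
Bottom flange (beyond web): 38 × 22, A = 836 mm², x = 31 mm, Ī = 100 599 mm⁴.
Centroid: x̄ = ΣA·x / ΣA = 15.43 mm.
Transfer each piece to the centroidal y-axis using Ī + A·d² with d = x − 15.43:
  web: d = -9.431 mm → contributes +278 626 mm⁴
  top flange (beyond web): d = 15.57 mm → contributes +303 229 mm⁴
  bottom flange (beyond web): d = 15.57 mm → contributes +303 229 mm⁴
Total I = 885 084 mm⁴.
Extreme fibre distance c = 34.57 mm; S = I/c = 25 604 mm³.

S_y ≈ 2.6 × 10⁴ mm³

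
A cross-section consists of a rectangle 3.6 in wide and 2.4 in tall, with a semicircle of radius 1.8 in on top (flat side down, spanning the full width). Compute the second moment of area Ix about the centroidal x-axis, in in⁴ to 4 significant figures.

Split into non-overlapping primitives; take the origin at the lower-left of the bounding box.
Rectangular body: 3.6 × 2.4, A = 8.64 in², y = 1.2 in, Ī = 4.1472 in⁴.
Semicircular cap: semicircle r = 1.8, A = 5.08938 in², y = 3.16394 in, Ī = 1.15218 in⁴.
Centroid: ȳ = ΣA·y / ΣA = 1.92802 in.
Transfer each piece to the centroidal x-axis using Ī + A·d² with d = y − 1.92802:
  rectangular body: d = -0.728019 in → contributes +8.72651 in⁴
  semicircular cap: d = 1.23592 in → contributes +8.92626 in⁴
Total I = 17.6528 in⁴.

Ix ≈ 17.65 in⁴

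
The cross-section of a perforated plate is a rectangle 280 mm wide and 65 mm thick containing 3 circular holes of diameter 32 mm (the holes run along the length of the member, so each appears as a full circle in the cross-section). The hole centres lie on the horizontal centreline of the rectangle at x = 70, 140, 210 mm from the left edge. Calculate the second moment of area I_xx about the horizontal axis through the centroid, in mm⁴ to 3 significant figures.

Decompose the section into non-overlapping parts with the origin at the bottom-left of its bounding rectangle.
Plate: 280 × 65, A = 18 200 mm², y = 32.5 mm, Ī = 6 407 917 mm⁴.
Hole 1 (subtracted): ⌀32, A = 804.25 mm², y = 32.5 mm, Ī = 51 472 mm⁴.
Hole 2 (subtracted): ⌀32, A = 804.25 mm², y = 32.5 mm, Ī = 51 472 mm⁴.
Hole 3 (subtracted): ⌀32, A = 804.25 mm², y = 32.5 mm, Ī = 51 472 mm⁴.
By symmetry the centroid is at mid-height, ȳ = 32.5 mm.
All pieces are centred on the horizontal axis through the centroid, so I = ΣĪ (holes subtracted) = 6 253 501 mm⁴.

I_xx ≈ 6.25 × 10⁶ mm⁴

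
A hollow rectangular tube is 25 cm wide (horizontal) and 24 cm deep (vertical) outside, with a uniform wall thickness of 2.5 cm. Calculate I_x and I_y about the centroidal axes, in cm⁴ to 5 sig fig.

I_x ≈ 1.7368 × 10⁴ cm⁴, I_y ≈ 1.8583 × 10⁴ cm⁴

Split into non-overlapping primitives; take the origin at the lower-left of the bounding box.
Outer rectangle: 25 × 24, A = 600 cm², y = 12 cm, Ī = 28 800 cm⁴.
Inner void (subtracted): 20 × 19, A = 380 cm², y = 12 cm, Ī = 11431.67 cm⁴.
By symmetry the centroid is at mid-height, ȳ = 12 cm.
All pieces are centred on the centroidal x-axis, so I = ΣĪ (holes subtracted) = 17368.33 cm⁴.
Repeating about the centroidal y-axis gives I_y = 18583.33 cm⁴.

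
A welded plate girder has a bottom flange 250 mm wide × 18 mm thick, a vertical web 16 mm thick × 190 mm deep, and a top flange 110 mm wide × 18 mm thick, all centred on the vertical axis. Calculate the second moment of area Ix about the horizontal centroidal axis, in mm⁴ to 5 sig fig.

Ix ≈ 7.2193 × 10⁷ mm⁴

Split into non-overlapping primitives; take the origin at the lower-left of the bounding box.
Bottom plate: 250 × 18, A = 4 500 mm², y = 9 mm, Ī = 121 500 mm⁴.
Web plate: 16 × 190, A = 3 040 mm², y = 113 mm, Ī = 9 145 333 mm⁴.
Top plate: 110 × 18, A = 1 980 mm², y = 217 mm, Ī = 53 460 mm⁴.
Centroid: ȳ = ΣA·y / ΣA = 85.47059 mm.
Transfer each piece to the horizontal centroidal axis using Ī + A·d² with d = y − 85.47059:
  bottom plate: d = -76.47059 mm → contributes +26 436 379 mm⁴
  web plate: d = 27.52941 mm → contributes +11 449 254 mm⁴
  top plate: d = 131.5294 mm → contributes +34 307 433 mm⁴
Total I = 72 193 065 mm⁴.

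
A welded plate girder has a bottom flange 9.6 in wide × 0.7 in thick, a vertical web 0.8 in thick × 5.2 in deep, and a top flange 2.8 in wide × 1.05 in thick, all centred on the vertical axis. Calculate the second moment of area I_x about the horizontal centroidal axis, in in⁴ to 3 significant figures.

Decompose the section into non-overlapping parts with the origin at the bottom-left of its bounding rectangle.
Bottom plate: 9.6 × 0.7, A = 6.72 in², y = 0.35 in, Ī = 0.2744 in⁴.
Web plate: 0.8 × 5.2, A = 4.16 in², y = 3.3 in, Ī = 9.3739 in⁴.
Top plate: 2.8 × 1.05, A = 2.94 in², y = 6.425 in, Ī = 0.27011 in⁴.
Centroid: ȳ = ΣA·y / ΣA = 2.5304 in.
Transfer each piece to the horizontal centroidal axis using Ī + A·d² with d = y − 2.5304:
  bottom plate: d = -2.1804 in → contributes +32.221 in⁴
  web plate: d = 0.76965 in → contributes +11.838 in⁴
  top plate: d = 3.8946 in → contributes +44.865 in⁴
Total I = 88.924 in⁴.

I_x ≈ 88.9 in⁴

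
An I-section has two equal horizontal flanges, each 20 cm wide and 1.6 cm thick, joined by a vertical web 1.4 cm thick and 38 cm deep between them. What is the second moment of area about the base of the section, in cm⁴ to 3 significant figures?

Treat the section as a set of non-overlapping primitives; coordinates are from the bounding-box lower-left.
Bottom flange: 20 × 1.6, A = 32 cm², y = 0.8 cm, Ī = 6.8267 cm⁴.
Web: 1.4 × 38, A = 53.2 cm², y = 20.6 cm, Ī = 6401.7 cm⁴.
Top flange: 20 × 1.6, A = 32 cm², y = 40.4 cm, Ī = 6.8267 cm⁴.
Transfer each piece to the bottom edge using Ī + A·d² with d = y − 0:
  bottom flange: d = 0.8 cm → contributes +27.307 cm⁴
  web: d = 20.6 cm → contributes +28 978 cm⁴
  top flange: d = 40.4 cm → contributes +52 236 cm⁴
Total I = 81 241 cm⁴.

I_base ≈ 8.12 × 10⁴ cm⁴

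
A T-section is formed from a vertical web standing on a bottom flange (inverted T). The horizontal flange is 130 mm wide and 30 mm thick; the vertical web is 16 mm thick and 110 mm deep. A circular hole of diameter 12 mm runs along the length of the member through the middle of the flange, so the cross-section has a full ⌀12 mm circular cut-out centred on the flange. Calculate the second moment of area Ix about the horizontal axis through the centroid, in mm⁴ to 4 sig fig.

Split into non-overlapping primitives; take the origin at the lower-left of the bounding box.
Flange: 130 × 30, A = 3 900 mm², y = 15 mm, Ī = 292 500 mm⁴.
Web: 16 × 110, A = 1 760 mm², y = 85 mm, Ī = 1 774 667 mm⁴.
Hole (subtracted): ⌀12, A = 113.097 mm², y = 15 mm, Ī = 1017.88 mm⁴.
Centroid: ȳ = ΣA·y / ΣA = 37.2106 mm.
Transfer each piece to the horizontal axis through the centroid using Ī + A·d² with d = y − 37.2106:
  flange: d = -22.2106 mm → contributes +2 216 411 mm⁴
  web: d = 47.7894 mm → contributes +5 794 203 mm⁴
  hole: d = -22.2106 mm → contributes −56 810 mm⁴
Total I = 7 953 804 mm⁴.

Ix ≈ 7.954 × 10⁶ mm⁴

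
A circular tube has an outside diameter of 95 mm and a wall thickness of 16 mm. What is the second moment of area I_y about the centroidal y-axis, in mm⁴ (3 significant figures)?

I_y ≈ 3.22 × 10⁶ mm⁴

Treat the section as a set of non-overlapping primitives; coordinates are from the bounding-box lower-left.
Outer circle: ⌀95, A = 7088.2 mm², x = 47.5 mm, Ī = 3 998 198 mm⁴.
Bore (subtracted): ⌀63, A = 3117.2 mm², x = 47.5 mm, Ī = 773 272 mm⁴.
By symmetry the centroid is at mid-width, x̄ = 47.5 mm.
All pieces are centred on the centroidal y-axis, so I = ΣĪ (holes subtracted) = 3 224 927 mm⁴.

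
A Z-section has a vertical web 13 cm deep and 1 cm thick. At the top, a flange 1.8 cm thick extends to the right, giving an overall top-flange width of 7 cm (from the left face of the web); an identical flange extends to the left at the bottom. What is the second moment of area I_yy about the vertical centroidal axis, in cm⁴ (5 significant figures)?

I_yy ≈ 330.48 cm⁴

Split into non-overlapping primitives; take the origin at the lower-left of the bounding box.
Web: 1 × 13, A = 13 cm², x = 6.5 cm, Ī = 1.083333 cm⁴.
Top flange (beyond web): 6 × 1.8, A = 10.8 cm², x = 10 cm, Ī = 32.4 cm⁴.
Bottom flange (beyond web): 6 × 1.8, A = 10.8 cm², x = 3 cm, Ī = 32.4 cm⁴.
Centroid: x̄ = ΣA·x / ΣA = 6.5 cm.
Transfer each piece to the vertical centroidal axis using Ī + A·d² with d = x − 6.5:
  web: d = 0 cm → contributes +1.083333 cm⁴
  top flange (beyond web): d = 3.5 cm → contributes +164.7 cm⁴
  bottom flange (beyond web): d = -3.5 cm → contributes +164.7 cm⁴
Total I = 330.4833 cm⁴.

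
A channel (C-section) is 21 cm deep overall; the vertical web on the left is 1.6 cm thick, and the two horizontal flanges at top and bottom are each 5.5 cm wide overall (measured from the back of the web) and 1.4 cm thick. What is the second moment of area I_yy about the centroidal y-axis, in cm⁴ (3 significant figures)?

Split into non-overlapping primitives; take the origin at the lower-left of the bounding box.
Web: 1.6 × 21, A = 33.6 cm², x = 0.8 cm, Ī = 7.168 cm⁴.
Top flange (beyond web): 3.9 × 1.4, A = 5.46 cm², x = 3.55 cm, Ī = 6.9206 cm⁴.
Bottom flange (beyond web): 3.9 × 1.4, A = 5.46 cm², x = 3.55 cm, Ī = 6.9206 cm⁴.
Centroid: x̄ = ΣA·x / ΣA = 1.4745 cm.
Transfer each piece to the centroidal y-axis using Ī + A·d² with d = x − 1.4745:
  web: d = -0.67453 cm → contributes +22.456 cm⁴
  top flange (beyond web): d = 2.0755 cm → contributes +30.44 cm⁴
  bottom flange (beyond web): d = 2.0755 cm → contributes +30.44 cm⁴
Total I = 83.336 cm⁴.

I_yy ≈ 83.3 cm⁴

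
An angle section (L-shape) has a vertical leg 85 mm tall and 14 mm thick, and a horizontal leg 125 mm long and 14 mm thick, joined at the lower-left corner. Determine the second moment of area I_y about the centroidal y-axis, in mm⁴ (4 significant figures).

I_y ≈ 4.248 × 10⁶ mm⁴

Treat the section as a set of non-overlapping primitives; coordinates are from the bounding-box lower-left.
Vertical leg: 14 × 85, A = 1 190 mm², x = 7 mm, Ī = 19436.7 mm⁴.
Horizontal leg (remainder): 111 × 14, A = 1 554 mm², x = 69.5 mm, Ī = 1 595 570 mm⁴.
Centroid: x̄ = ΣA·x / ΣA = 42.3954 mm.
Transfer each piece to the centroidal y-axis using Ī + A·d² with d = x − 42.3954:
  vertical leg: d = -35.3954 mm → contributes +1 510 310 mm⁴
  horizontal leg (remainder): d = 27.1046 mm → contributes +2 737 229 mm⁴
Total I = 4 247 540 mm⁴.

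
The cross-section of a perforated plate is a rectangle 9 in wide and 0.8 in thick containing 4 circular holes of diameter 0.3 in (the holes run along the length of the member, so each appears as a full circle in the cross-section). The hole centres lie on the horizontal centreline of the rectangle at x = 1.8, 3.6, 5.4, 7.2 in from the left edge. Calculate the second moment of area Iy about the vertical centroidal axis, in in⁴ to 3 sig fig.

Decompose the section into non-overlapping parts with the origin at the bottom-left of its bounding rectangle.
Plate: 9 × 0.8, A = 7.2 in², x = 4.5 in, Ī = 48.6 in⁴.
Hole 1 (subtracted): ⌀0.3, A = 0.070686 in², x = 1.8 in, Ī = 0.00039761 in⁴.
Hole 2 (subtracted): ⌀0.3, A = 0.070686 in², x = 3.6 in, Ī = 0.00039761 in⁴.
Hole 3 (subtracted): ⌀0.3, A = 0.070686 in², x = 5.4 in, Ī = 0.00039761 in⁴.
Hole 4 (subtracted): ⌀0.3, A = 0.070686 in², x = 7.2 in, Ī = 0.00039761 in⁴.
By symmetry the centroid is at mid-width, x̄ = 4.5 in.
Transfer each piece to the vertical centroidal axis using Ī + A·d² with d = x − 4.5:
  plate: d = 0 in → contributes +48.6 in⁴
  hole 1: d = -2.7 in → contributes −0.5157 in⁴
  hole 2: d = -0.9 in → contributes −0.057653 in⁴
  hole 3: d = 0.9 in → contributes −0.057653 in⁴
  hole 4: d = 2.7 in → contributes −0.5157 in⁴
Total I = 47.453 in⁴.

Iy ≈ 47.5 in⁴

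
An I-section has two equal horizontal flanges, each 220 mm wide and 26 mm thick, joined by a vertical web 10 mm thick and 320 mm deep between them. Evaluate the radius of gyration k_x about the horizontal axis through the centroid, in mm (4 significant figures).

Decompose the section into non-overlapping parts with the origin at the bottom-left of its bounding rectangle.
Bottom flange: 220 × 26, A = 5 720 mm², y = 13 mm, Ī = 322 227 mm⁴.
Web: 10 × 320, A = 3 200 mm², y = 186 mm, Ī = 27 306 667 mm⁴.
Top flange: 220 × 26, A = 5 720 mm², y = 359 mm, Ī = 322 227 mm⁴.
By symmetry the centroid is at mid-height, ȳ = 186 mm.
Transfer each piece to the horizontal axis through the centroid using Ī + A·d² with d = y − 186:
  bottom flange: d = -173 mm → contributes +171 516 107 mm⁴
  web: d = 0 mm → contributes +27 306 667 mm⁴
  top flange: d = 173 mm → contributes +171 516 107 mm⁴
Total I = 370 338 880 mm⁴.
Radius of gyration: k = √(I/A) = √(370 338 880 / 14 640) = 159.048 mm.

k_x ≈ 159.0 mm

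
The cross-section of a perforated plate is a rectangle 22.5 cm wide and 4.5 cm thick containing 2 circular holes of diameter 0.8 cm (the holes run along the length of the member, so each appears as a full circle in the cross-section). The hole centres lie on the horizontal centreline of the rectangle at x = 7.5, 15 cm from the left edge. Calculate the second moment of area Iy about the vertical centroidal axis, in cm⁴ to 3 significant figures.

Break the section into simple shapes (no overlaps), measuring from the bottom-left corner of the bounding box.
Plate: 22.5 × 4.5, A = 101.25 cm², x = 11.25 cm, Ī = 4271.5 cm⁴.
Hole 1 (subtracted): ⌀0.8, A = 0.50265 cm², x = 7.5 cm, Ī = 0.020106 cm⁴.
Hole 2 (subtracted): ⌀0.8, A = 0.50265 cm², x = 15 cm, Ī = 0.020106 cm⁴.
By symmetry the centroid is at mid-width, x̄ = 11.25 cm.
Transfer each piece to the vertical centroidal axis using Ī + A·d² with d = x − 11.25:
  plate: d = 0 cm → contributes +4271.5 cm⁴
  hole 1: d = -3.75 cm → contributes −7.0887 cm⁴
  hole 2: d = 3.75 cm → contributes −7.0887 cm⁴
Total I = 4257.3 cm⁴.

Iy ≈ 4260 cm⁴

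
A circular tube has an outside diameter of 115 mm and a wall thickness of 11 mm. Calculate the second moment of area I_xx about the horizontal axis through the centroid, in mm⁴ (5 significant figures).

Split into non-overlapping primitives; take the origin at the lower-left of the bounding box.
Outer circle: ⌀115, A = 10386.89 mm², y = 57.5 mm, Ī = 8 585 414 mm⁴.
Bore (subtracted): ⌀93, A = 6792.909 mm², y = 57.5 mm, Ī = 3 671 992 mm⁴.
By symmetry the centroid is at mid-height, ȳ = 57.5 mm.
All pieces are centred on the horizontal axis through the centroid, so I = ΣĪ (holes subtracted) = 4 913 423 mm⁴.

I_xx ≈ 4.9134 × 10⁶ mm⁴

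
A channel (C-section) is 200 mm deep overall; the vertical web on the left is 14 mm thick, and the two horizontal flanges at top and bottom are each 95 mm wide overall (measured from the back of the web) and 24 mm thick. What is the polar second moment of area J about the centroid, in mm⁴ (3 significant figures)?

J ≈ 4.55 × 10⁷ mm⁴

Treat the section as a set of non-overlapping primitives; coordinates are from the bounding-box lower-left.
Web: 14 × 200, A = 2 800 mm², y = 100 mm, Ī = 9 333 333 mm⁴.
Top flange (beyond web): 81 × 24, A = 1 944 mm², y = 188 mm, Ī = 93 312 mm⁴.
Bottom flange (beyond web): 81 × 24, A = 1 944 mm², y = 12 mm, Ī = 93 312 mm⁴.
By symmetry the centroid is at mid-height, ȳ = 100 mm.
Transfer each piece to the centroidal x-axis using Ī + A·d² with d = y − 100:
  web: d = 0 mm → contributes +9 333 333 mm⁴
  top flange (beyond web): d = 88 mm → contributes +15 147 648 mm⁴
  bottom flange (beyond web): d = -88 mm → contributes +15 147 648 mm⁴
Total I = 39 628 629 mm⁴.
For the y-axis: x̄ = 34.614 mm.
Repeating about the centroidal y-axis gives I_y = 5 844 111 mm⁴.
Polar second moment: J = I_x + I_y = 45 472 740 mm⁴.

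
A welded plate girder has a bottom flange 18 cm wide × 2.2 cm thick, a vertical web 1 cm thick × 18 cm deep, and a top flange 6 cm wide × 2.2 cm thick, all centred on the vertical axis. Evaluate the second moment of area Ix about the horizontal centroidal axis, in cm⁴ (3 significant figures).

Split into non-overlapping primitives; take the origin at the lower-left of the bounding box.
Bottom plate: 18 × 2.2, A = 39.6 cm², y = 1.1 cm, Ī = 15.972 cm⁴.
Web plate: 1 × 18, A = 18 cm², y = 11.2 cm, Ī = 486 cm⁴.
Top plate: 6 × 2.2, A = 13.2 cm², y = 21.3 cm, Ī = 5.324 cm⁴.
Centroid: ȳ = ΣA·y / ΣA = 7.4339 cm.
Transfer each piece to the horizontal centroidal axis using Ī + A·d² with d = y − 7.4339:
  bottom plate: d = -6.3339 cm → contributes +1604.7 cm⁴
  web plate: d = 3.7661 cm → contributes +741.3 cm⁴
  top plate: d = 13.866 cm → contributes +2543.3 cm⁴
Total I = 4889.2 cm⁴.

Ix ≈ 4890 cm⁴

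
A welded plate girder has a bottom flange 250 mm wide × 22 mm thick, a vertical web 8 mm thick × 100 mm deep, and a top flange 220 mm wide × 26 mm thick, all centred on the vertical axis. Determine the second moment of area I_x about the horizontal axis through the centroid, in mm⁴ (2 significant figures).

Treat the section as a set of non-overlapping primitives; coordinates are from the bounding-box lower-left.
Bottom plate: 250 × 22, A = 5 500 mm², y = 11 mm, Ī = 221 833 mm⁴.
Web plate: 8 × 100, A = 800 mm², y = 72 mm, Ī = 666 667 mm⁴.
Top plate: 220 × 26, A = 5 720 mm², y = 135 mm, Ī = 322 227 mm⁴.
Centroid: ȳ = ΣA·y / ΣA = 74.07 mm.
Transfer each piece to the horizontal axis through the centroid using Ī + A·d² with d = y − 74.07:
  bottom plate: d = -63.07 mm → contributes +22 098 635 mm⁴
  web plate: d = -2.068 mm → contributes +670 089 mm⁴
  top plate: d = 60.93 mm → contributes +21 558 767 mm⁴
Total I = 44 327 491 mm⁴.

I_x ≈ 4.4 × 10⁷ mm⁴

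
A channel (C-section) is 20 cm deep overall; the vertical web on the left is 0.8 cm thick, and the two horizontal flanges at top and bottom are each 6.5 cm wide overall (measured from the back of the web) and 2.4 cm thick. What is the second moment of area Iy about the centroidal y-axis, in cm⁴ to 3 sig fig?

Treat the section as a set of non-overlapping primitives; coordinates are from the bounding-box lower-left.
Web: 0.8 × 20, A = 16 cm², x = 0.4 cm, Ī = 0.85333 cm⁴.
Top flange (beyond web): 5.7 × 2.4, A = 13.68 cm², x = 3.65 cm, Ī = 37.039 cm⁴.
Bottom flange (beyond web): 5.7 × 2.4, A = 13.68 cm², x = 3.65 cm, Ī = 37.039 cm⁴.
Centroid: x̄ = ΣA·x / ΣA = 2.4507 cm.
Transfer each piece to the centroidal y-axis using Ī + A·d² with d = x − 2.4507:
  web: d = -2.0507 cm → contributes +68.142 cm⁴
  top flange (beyond web): d = 1.1993 cm → contributes +56.714 cm⁴
  bottom flange (beyond web): d = 1.1993 cm → contributes +56.714 cm⁴
Total I = 181.57 cm⁴.

Iy ≈ 182 cm⁴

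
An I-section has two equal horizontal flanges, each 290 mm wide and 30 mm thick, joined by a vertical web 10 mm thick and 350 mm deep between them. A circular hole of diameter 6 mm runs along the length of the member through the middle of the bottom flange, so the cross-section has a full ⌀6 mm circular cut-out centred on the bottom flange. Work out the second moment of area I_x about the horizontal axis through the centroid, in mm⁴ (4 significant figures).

I_x ≈ 6.642 × 10⁸ mm⁴

Break the section into simple shapes (no overlaps), measuring from the bottom-left corner of the bounding box.
Bottom flange: 290 × 30, A = 8 700 mm², y = 15 mm, Ī = 652 500 mm⁴.
Web: 10 × 350, A = 3 500 mm², y = 205 mm, Ī = 35 729 167 mm⁴.
Top flange: 290 × 30, A = 8 700 mm², y = 395 mm, Ī = 652 500 mm⁴.
Hole (subtracted): ⌀6, A = 28.2743 mm², y = 15 mm, Ī = 63.6173 mm⁴.
Centroid: ȳ = ΣA·y / ΣA = 205.257 mm.
Transfer each piece to the horizontal axis through the centroid using Ī + A·d² with d = y − 205.257:
  bottom flange: d = -190.257 mm → contributes +315 574 000 mm⁴
  web: d = -0.257388 mm → contributes +35 729 399 mm⁴
  top flange: d = 189.743 mm → contributes +313 872 153 mm⁴
  hole: d = -190.257 mm → contributes −1 023 534 mm⁴
Total I = 664 152 017 mm⁴.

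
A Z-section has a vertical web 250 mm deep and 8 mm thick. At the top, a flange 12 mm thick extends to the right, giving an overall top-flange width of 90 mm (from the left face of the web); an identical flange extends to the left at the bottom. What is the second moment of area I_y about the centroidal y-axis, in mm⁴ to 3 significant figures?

I_y ≈ 5.10 × 10⁶ mm⁴

Split into non-overlapping primitives; take the origin at the lower-left of the bounding box.
Web: 8 × 250, A = 2 000 mm², x = 86 mm, Ī = 10 667 mm⁴.
Top flange (beyond web): 82 × 12, A = 984 mm², x = 131 mm, Ī = 551 368 mm⁴.
Bottom flange (beyond web): 82 × 12, A = 984 mm², x = 41 mm, Ī = 551 368 mm⁴.
Centroid: x̄ = ΣA·x / ΣA = 86 mm.
Transfer each piece to the centroidal y-axis using Ī + A·d² with d = x − 86:
  web: d = 0 mm → contributes +10 667 mm⁴
  top flange (beyond web): d = 45 mm → contributes +2 543 968 mm⁴
  bottom flange (beyond web): d = -45 mm → contributes +2 543 968 mm⁴
Total I = 5 098 603 mm⁴.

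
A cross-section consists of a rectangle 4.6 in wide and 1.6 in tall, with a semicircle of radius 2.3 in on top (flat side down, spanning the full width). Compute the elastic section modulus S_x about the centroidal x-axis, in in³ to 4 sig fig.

Break the section into simple shapes (no overlaps), measuring from the bottom-left corner of the bounding box.
Rectangular body: 4.6 × 1.6, A = 7.36 in², y = 0.8 in, Ī = 1.57013 in⁴.
Semicircular cap: semicircle r = 2.3, A = 8.30951 in², y = 2.57615 in, Ī = 3.07145 in⁴.
Centroid: ȳ = ΣA·y / ΣA = 1.74189 in.
Transfer each piece to the centroidal x-axis using Ī + A·d² with d = y − 1.74189:
  rectangular body: d = -0.941889 in → contributes +8.09959 in⁴
  semicircular cap: d = 0.834261 in → contributes +8.8548 in⁴
Total I = 16.9544 in⁴.
Extreme fibre distance c = 2.15811 in; S = I/c = 7.85613 in³.

S_x ≈ 7.856 in³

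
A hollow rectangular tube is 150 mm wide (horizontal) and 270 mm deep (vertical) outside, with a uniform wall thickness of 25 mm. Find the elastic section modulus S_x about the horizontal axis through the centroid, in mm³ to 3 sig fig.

S_x ≈ 1.17 × 10⁶ mm³

Decompose the section into non-overlapping parts with the origin at the bottom-left of its bounding rectangle.
Outer rectangle: 150 × 270, A = 40 500 mm², y = 135 mm, Ī = 246 037 500 mm⁴.
Inner void (subtracted): 100 × 220, A = 22 000 mm², y = 135 mm, Ī = 88 733 333 mm⁴.
By symmetry the centroid is at mid-height, ȳ = 135 mm.
All pieces are centred on the horizontal axis through the centroid, so I = ΣĪ (holes subtracted) = 157 304 167 mm⁴.
Extreme fibre distance c = 135 mm; S = I/c = 1 165 216 mm³.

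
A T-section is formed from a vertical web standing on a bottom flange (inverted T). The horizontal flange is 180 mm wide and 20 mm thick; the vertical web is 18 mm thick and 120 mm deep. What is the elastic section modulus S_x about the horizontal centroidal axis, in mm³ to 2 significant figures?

S_x ≈ 9.0 × 10⁴ mm³

Decompose the section into non-overlapping parts with the origin at the bottom-left of its bounding rectangle.
Flange: 180 × 20, A = 3 600 mm², y = 10 mm, Ī = 120 000 mm⁴.
Web: 18 × 120, A = 2 160 mm², y = 80 mm, Ī = 2 592 000 mm⁴.
Centroid: ȳ = ΣA·y / ΣA = 36.25 mm.
Transfer each piece to the horizontal centroidal axis using Ī + A·d² with d = y − 36.25:
  flange: d = -26.25 mm → contributes +2 600 625 mm⁴
  web: d = 43.75 mm → contributes +6 726 375 mm⁴
Total I = 9 327 000 mm⁴.
Extreme fibre distance c = 103.8 mm; S = I/c = 89 899 mm³.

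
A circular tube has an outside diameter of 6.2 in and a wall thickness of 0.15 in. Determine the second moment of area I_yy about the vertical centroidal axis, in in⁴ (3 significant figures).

Treat the section as a set of non-overlapping primitives; coordinates are from the bounding-box lower-left.
Outer circle: ⌀6.2, A = 30.191 in², x = 3.1 in, Ī = 72.533 in⁴.
Bore (subtracted): ⌀5.9, A = 27.34 in², x = 3.1 in, Ī = 59.481 in⁴.
By symmetry the centroid is at mid-width, x̄ = 3.1 in.
All pieces are centred on the vertical centroidal axis, so I = ΣĪ (holes subtracted) = 13.052 in⁴.

I_yy ≈ 13.1 in⁴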